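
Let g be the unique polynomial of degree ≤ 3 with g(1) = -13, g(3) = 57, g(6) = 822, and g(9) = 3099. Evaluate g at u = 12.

7698

Write g(u) = au^3 + bu^2 + cu + d. Substituting each data point gives a linear system:
  a + b + c + d = -13
  27a + 9b + 3c + d = 57
  216a + 36b + 6c + d = 822
  729a + 81b + 9c + d = 3099
Solving the system yields a = 5, b = -6, c = -6, d = -6.
So g(u) = 5u^3 - 6u^2 - 6u - 6.
Then g(12) = 7698.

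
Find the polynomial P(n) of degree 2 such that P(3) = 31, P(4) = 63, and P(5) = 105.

P(n) = 5n^2 - 3n - 5

Write P(n) = an^2 + bn + c. Substituting each data point gives a linear system:
  9a + 3b + c = 31
  16a + 4b + c = 63
  25a + 5b + c = 105
Solving the system yields a = 5, b = -3, c = -5.
So P(n) = 5n^2 - 3n - 5.
Check: P(3) = 31. ✓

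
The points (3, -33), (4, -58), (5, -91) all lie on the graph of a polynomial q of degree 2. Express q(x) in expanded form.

Write q(x) = ax^2 + bx + c. Substituting each data point gives a linear system:
  9a + 3b + c = -33
  16a + 4b + c = -58
  25a + 5b + c = -91
Solving the system yields a = -4, b = 3, c = -6.
So q(x) = -4x^2 + 3x - 6.
Check: q(4) = -58. ✓

q(x) = -4x^2 + 3x - 6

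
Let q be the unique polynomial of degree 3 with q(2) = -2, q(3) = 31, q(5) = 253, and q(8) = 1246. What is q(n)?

Write q(n) = an^3 + bn^2 + cn + d. Substituting each data point gives a linear system:
  8a + 4b + 2c + d = -2
  27a + 9b + 3c + d = 31
  125a + 25b + 5c + d = 253
  512a + 64b + 8c + d = 1246
Solving the system yields a = 3, b = -4, c = -4, d = -2.
So q(n) = 3n^3 - 4n^2 - 4n - 2.
Check: q(2) = -2. ✓

q(n) = 3n^3 - 4n^2 - 4n - 2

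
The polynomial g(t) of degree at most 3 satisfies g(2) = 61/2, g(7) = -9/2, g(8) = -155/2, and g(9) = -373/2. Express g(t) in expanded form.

Write g(t) = at^3 + bt^2 + ct + d. Substituting each data point gives a linear system:
  8a + 4b + 2c + d = 61/2
  343a + 49b + 7c + d = -9/2
  512a + 64b + 8c + d = -155/2
  729a + 81b + 9c + d = -373/2
Solving the system yields a = -1, b = 6, c = 6, d = 5/2.
So g(t) = -t³ + 6t² + 6t + 5/2.
Check: g(2) = 61/2. ✓

g(t) = -t^3 + 6t^2 + 6t + 5/2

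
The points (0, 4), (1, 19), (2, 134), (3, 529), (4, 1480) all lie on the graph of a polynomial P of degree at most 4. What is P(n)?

Write P(n) = an^4 + bn^3 + cn^2 + dn + e. Substituting each data point gives a linear system:
  e = 4
  a + b + c + d + e = 19
  16a + 8b + 4c + 2d + e = 134
  81a + 27b + 9c + 3d + e = 529
  256a + 64b + 16c + 4d + e = 1480
Solving the system yields a = 4, b = 6, c = 4, d = 1, e = 4.
So P(n) = 4n^4 + 6n^3 + 4n^2 + n + 4.
Check: P(2) = 134. ✓

P(n) = 4n^4 + 6n^3 + 4n^2 + n + 4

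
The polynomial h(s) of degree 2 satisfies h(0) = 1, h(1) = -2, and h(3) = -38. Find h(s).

h(s) = -5s^2 + 2s + 1

Using the Lagrange interpolation formula with nodes 0, 1, 3:
  L_0(s) = (s - 1)(s - 3) / 3
  L_1(s) = s(s - 3) / -2
  L_2(s) = s(s - 1) / 6
Then h(s) = 1·L_0(s) - 2·L_1(s) - 38·L_2(s).
Expanding and collecting terms gives h(s) = -5s^2 + 2s + 1.
Check: h(0) = 1. ✓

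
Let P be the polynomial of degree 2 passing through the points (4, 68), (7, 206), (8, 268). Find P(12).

Using the Lagrange interpolation formula with nodes 4, 7, 8:
  L_0(u) = (u - 7)(u - 8) / 12
  L_1(u) = (u - 4)(u - 8) / -3
  L_2(u) = (u - 4)(u - 7) / 4
Then P(u) = 68·L_0(u) + 206·L_1(u) + 268·L_2(u).
Expanding and collecting terms gives P(u) = 4u² + 2u - 4.
Evaluating at u = 12: P(12) = 596.

596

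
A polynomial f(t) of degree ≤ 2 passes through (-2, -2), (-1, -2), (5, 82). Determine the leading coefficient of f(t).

2

Write f(t) = at^2 + bt + c. Substituting each data point gives a linear system:
  4a - 2b + c = -2
  a - b + c = -2
  25a + 5b + c = 82
Solving the system yields a = 2, b = 6, c = 2.
So f(t) = 2t² + 6t + 2.
The leading coefficient is 2.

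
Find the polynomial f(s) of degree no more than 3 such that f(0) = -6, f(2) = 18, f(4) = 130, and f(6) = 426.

f(s) = 2s^3 - s^2 + 6s - 6

Write f(s) = as^3 + bs^2 + cs + d. Substituting each data point gives a linear system:
  d = -6
  8a + 4b + 2c + d = 18
  64a + 16b + 4c + d = 130
  216a + 36b + 6c + d = 426
Solving the system yields a = 2, b = -1, c = 6, d = -6.
So f(s) = 2s³ - s² + 6s - 6.
Check: f(0) = -6. ✓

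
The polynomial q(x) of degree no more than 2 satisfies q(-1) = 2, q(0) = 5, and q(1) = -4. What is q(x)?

Write q(x) = ax^2 + bx + c. Substituting each data point gives a linear system:
  a - b + c = 2
  c = 5
  a + b + c = -4
Solving the system yields a = -6, b = -3, c = 5.
So q(x) = -6x^2 - 3x + 5.
Check: q(-1) = 2. ✓

q(x) = -6x^2 - 3x + 5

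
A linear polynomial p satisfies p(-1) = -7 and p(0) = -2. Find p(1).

3

Using the Lagrange interpolation formula with nodes -1, 0:
  L_0(n) = n / -1
  L_1(n) = (n + 1) / 1
Then p(n) = -7·L_0(n) - 2·L_1(n).
Expanding and collecting terms gives p(n) = 5n - 2.
Evaluating at n = 1: p(1) = 3.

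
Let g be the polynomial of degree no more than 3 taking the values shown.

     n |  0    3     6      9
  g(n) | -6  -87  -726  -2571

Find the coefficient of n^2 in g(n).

5

Write g(n) = an^3 + bn^2 + cn + d. Substituting each data point gives a linear system:
  d = -6
  27a + 9b + 3c + d = -87
  216a + 36b + 6c + d = -726
  729a + 81b + 9c + d = -2571
Solving the system yields a = -4, b = 5, c = -6, d = -6.
So g(n) = -4n³ + 5n² - 6n - 6.
The coefficient of n^2 is 5.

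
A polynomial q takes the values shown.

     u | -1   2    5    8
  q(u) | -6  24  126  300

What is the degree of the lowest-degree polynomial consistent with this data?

2

Forward differences of the values at u = -1, 2, 5, 8:
  q  : -6  24  126  300
  Δ  : 30  102  174
  Δ^2: 72  72
  Δ^3: 0
The second differences are constant (72) and nonzero, while all higher differences vanish, so the minimal degree is 2.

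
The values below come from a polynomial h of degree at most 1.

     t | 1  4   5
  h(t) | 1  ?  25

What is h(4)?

The 2 known points determine the degree-1 polynomial uniquely.
Write h(t) = at + b. Substituting each data point gives a linear system:
  a + b = 1
  5a + b = 25
Solving the system yields a = 6, b = -5.
So h(t) = 6t - 5.
Then h(4) = 19.

19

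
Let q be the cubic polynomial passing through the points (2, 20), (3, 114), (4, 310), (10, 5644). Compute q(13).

Write q(x) = ax^3 + bx^2 + cx + d. Substituting each data point gives a linear system:
  8a + 4b + 2c + d = 20
  27a + 9b + 3c + d = 114
  64a + 16b + 4c + d = 310
  1000a + 100b + 10c + d = 5644
Solving the system yields a = 6, b = -3, c = -5, d = -6.
So q(x) = 6x^3 - 3x^2 - 5x - 6.
Then q(13) = 12604.

12604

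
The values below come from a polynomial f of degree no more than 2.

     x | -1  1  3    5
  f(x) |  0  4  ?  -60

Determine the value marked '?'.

-16

On equispaced nodes a degree-2 polynomial has vanishing third forward difference, so
  - f(-1) + 3·f(1) - 3·f(3) + f(5) = 0.
Substituting the known values and solving for f(3):
  -3·f(3) = 48
  f(3) = -16.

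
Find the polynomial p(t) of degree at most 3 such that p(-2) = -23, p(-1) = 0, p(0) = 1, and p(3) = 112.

p(t) = 4t^3 + t^2 - 2t + 1

Write p(t) = at^3 + bt^2 + ct + d. Substituting each data point gives a linear system:
  -8a + 4b - 2c + d = -23
  -a + b - c + d = 0
  d = 1
  27a + 9b + 3c + d = 112
Solving the system yields a = 4, b = 1, c = -2, d = 1.
So p(t) = 4t^3 + t^2 - 2t + 1.
Check: p(3) = 112. ✓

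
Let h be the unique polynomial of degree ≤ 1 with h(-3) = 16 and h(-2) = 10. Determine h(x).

Write h(x) = ax + b. Substituting each data point gives a linear system:
  -3a + b = 16
  -2a + b = 10
Solving the system yields a = -6, b = -2.
So h(x) = -6x - 2.
Check: h(-3) = 16. ✓

h(x) = -6x - 2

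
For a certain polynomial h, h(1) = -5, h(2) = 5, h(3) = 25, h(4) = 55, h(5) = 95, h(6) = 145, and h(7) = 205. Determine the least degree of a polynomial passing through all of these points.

2

Forward differences of the values at u = 1, 2, 3, 4, 5, 6, 7:
  h  : -5  5  25  55  95  145  205
  Δ  : 10  20  30  40  50  60
  Δ^2: 10  10  10  10  10
  Δ^3: 0  0  0  0
  Δ^4: 0  0  0
  Δ^5: 0  0
  Δ^6: 0
The second differences are constant (10) and nonzero, while all higher differences vanish, so the minimal degree is 2.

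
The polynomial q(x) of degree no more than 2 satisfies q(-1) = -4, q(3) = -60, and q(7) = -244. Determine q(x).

q(x) = -4x^2 - 6x - 6

Using the Lagrange interpolation formula with nodes -1, 3, 7:
  L_0(x) = (x - 3)(x - 7) / 32
  L_1(x) = (x + 1)(x - 7) / -16
  L_2(x) = (x + 1)(x - 3) / 32
Then q(x) = -4·L_0(x) - 60·L_1(x) - 244·L_2(x).
Expanding and collecting terms gives q(x) = -4x² - 6x - 6.
Check: q(-1) = -4. ✓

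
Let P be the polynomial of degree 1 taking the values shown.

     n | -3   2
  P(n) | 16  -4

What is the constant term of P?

4

Write P(n) = an + b. Substituting each data point gives a linear system:
  -3a + b = 16
  2a + b = -4
Solving the system yields a = -4, b = 4.
So P(n) = -4n + 4.
The constant term is 4.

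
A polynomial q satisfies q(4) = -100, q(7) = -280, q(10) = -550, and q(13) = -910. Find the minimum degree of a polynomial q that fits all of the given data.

Forward differences of the values at n = 4, 7, 10, 13:
  q  : -100  -280  -550  -910
  Δ  : -180  -270  -360
  Δ^2: -90  -90
  Δ^3: 0
The second differences are constant (-90) and nonzero, while all higher differences vanish, so the minimal degree is 2.

2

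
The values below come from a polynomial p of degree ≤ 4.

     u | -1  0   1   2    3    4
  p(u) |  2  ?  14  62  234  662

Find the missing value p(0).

On equispaced nodes a degree-4 polynomial has vanishing fifth forward difference, so
  - p(-1) + 5·p(0) - 10·p(1) + 10·p(2) - 5·p(3) + p(4) = 0.
Substituting the known values and solving for p(0):
  5·p(0) = 30
  p(0) = 6.

6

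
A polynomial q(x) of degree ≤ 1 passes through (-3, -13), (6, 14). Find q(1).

Using the Lagrange interpolation formula with nodes -3, 6:
  L_0(x) = (x - 6) / -9
  L_1(x) = (x + 3) / 9
Then q(x) = -13·L_0(x) + 14·L_1(x).
Expanding and collecting terms gives q(x) = 3x - 4.
Evaluating at x = 1: q(1) = -1.

-1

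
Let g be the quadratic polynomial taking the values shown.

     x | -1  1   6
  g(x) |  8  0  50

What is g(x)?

Write g(x) = ax^2 + bx + c. Substituting each data point gives a linear system:
  a - b + c = 8
  a + b + c = 0
  36a + 6b + c = 50
Solving the system yields a = 2, b = -4, c = 2.
So g(x) = 2x² - 4x + 2.
Check: g(6) = 50. ✓

g(x) = 2x^2 - 4x + 2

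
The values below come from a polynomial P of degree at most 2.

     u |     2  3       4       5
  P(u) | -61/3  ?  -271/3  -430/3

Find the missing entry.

-148/3

The 3 known points determine the degree-2 polynomial uniquely.
Write P(u) = au^2 + bu + c. Substituting each data point gives a linear system:
  4a + 2b + c = -61/3
  16a + 4b + c = -271/3
  25a + 5b + c = -430/3
Solving the system yields a = -6, b = 1, c = 5/3.
So P(u) = -6u^2 + u + 5/3.
Then P(3) = -148/3.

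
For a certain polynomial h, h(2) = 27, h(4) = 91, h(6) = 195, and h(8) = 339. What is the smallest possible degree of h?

2

Forward differences of the values at s = 2, 4, 6, 8:
  h  : 27  91  195  339
  Δ  : 64  104  144
  Δ^2: 40  40
  Δ^3: 0
The second differences are constant (40) and nonzero, while all higher differences vanish, so the minimal degree is 2.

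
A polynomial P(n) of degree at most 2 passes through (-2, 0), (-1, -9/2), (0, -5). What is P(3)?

35/2

Write P(n) = an^2 + bn + c. Substituting each data point gives a linear system:
  4a - 2b + c = 0
  a - b + c = -9/2
  c = -5
Solving the system yields a = 2, b = 3/2, c = -5.
So P(n) = 2n^2 + (3/2)n - 5.
Then P(3) = 35/2.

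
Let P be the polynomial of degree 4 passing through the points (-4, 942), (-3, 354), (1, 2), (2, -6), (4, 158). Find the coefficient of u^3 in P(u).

-6

Write P(u) = au^4 + bu^3 + cu^2 + du + e. Substituting each data point gives a linear system:
  256a - 64b + 16c - 4d + e = 942
  81a - 27b + 9c - 3d + e = 354
  a + b + c + d + e = 2
  16a + 8b + 4c + 2d + e = -6
  256a + 64b + 16c + 4d + e = 158
Solving the system yields a = 2, b = -6, c = 2, d = -2, e = 6.
So P(u) = 2u^4 - 6u^3 + 2u^2 - 2u + 6.
The coefficient of u^3 is -6.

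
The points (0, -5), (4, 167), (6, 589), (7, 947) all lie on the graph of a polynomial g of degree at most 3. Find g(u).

Using the Lagrange interpolation formula with nodes 0, 4, 6, 7:
  L_0(u) = (u - 4)(u - 6)(u - 7) / -168
  L_1(u) = u(u - 6)(u - 7) / 24
  L_2(u) = u(u - 4)(u - 7) / -12
  L_3(u) = u(u - 4)(u - 6) / 21
Then g(u) = -5·L_0(u) + 167·L_1(u) + 589·L_2(u) + 947·L_3(u).
Expanding and collecting terms gives g(u) = 3u³ - 2u² + 3u - 5.
Check: g(6) = 589. ✓

g(u) = 3u^3 - 2u^2 + 3u - 5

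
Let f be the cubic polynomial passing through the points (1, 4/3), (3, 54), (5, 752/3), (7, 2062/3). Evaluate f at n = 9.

1460

Using the Lagrange interpolation formula with nodes 1, 3, 5, 7:
  L_0(n) = (n - 3)(n - 5)(n - 7) / -48
  L_1(n) = (n - 1)(n - 5)(n - 7) / 16
  L_2(n) = (n - 1)(n - 3)(n - 7) / -16
  L_3(n) = (n - 1)(n - 3)(n - 5) / 48
Then f(n) = 4/3·L_0(n) + 54·L_1(n) + 752/3·L_2(n) + 2062/3·L_3(n).
Expanding and collecting terms gives f(n) = 2n^3 + (1/3)n - 1.
Evaluating at n = 9: f(9) = 1460.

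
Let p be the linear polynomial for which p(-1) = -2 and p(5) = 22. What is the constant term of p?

2

Write p(x) = ax + b. Substituting each data point gives a linear system:
  -a + b = -2
  5a + b = 22
Solving the system yields a = 4, b = 2.
So p(x) = 4x + 2.
The constant term is 2.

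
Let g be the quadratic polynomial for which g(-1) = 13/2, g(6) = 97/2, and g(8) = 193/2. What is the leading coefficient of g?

2

Write g(x) = ax^2 + bx + c. Substituting each data point gives a linear system:
  a - b + c = 13/2
  36a + 6b + c = 97/2
  64a + 8b + c = 193/2
Solving the system yields a = 2, b = -4, c = 1/2.
So g(x) = 2x² - 4x + 1/2.
The leading coefficient is 2.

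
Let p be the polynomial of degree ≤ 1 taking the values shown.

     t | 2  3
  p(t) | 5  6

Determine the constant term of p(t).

3

Write p(t) = at + b. Substituting each data point gives a linear system:
  2a + b = 5
  3a + b = 6
Solving the system yields a = 1, b = 3.
So p(t) = t + 3.
The constant term is 3.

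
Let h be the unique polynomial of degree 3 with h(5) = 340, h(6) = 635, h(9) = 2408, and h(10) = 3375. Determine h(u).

h(u) = 4u^3 - 6u^2 - 3u + 5

Using the Lagrange interpolation formula with nodes 5, 6, 9, 10:
  L_0(u) = (u - 6)(u - 9)(u - 10) / -20
  L_1(u) = (u - 5)(u - 9)(u - 10) / 12
  L_2(u) = (u - 5)(u - 6)(u - 10) / -12
  L_3(u) = (u - 5)(u - 6)(u - 9) / 20
Then h(u) = 340·L_0(u) + 635·L_1(u) + 2408·L_2(u) + 3375·L_3(u).
Expanding and collecting terms gives h(u) = 4u^3 - 6u^2 - 3u + 5.
Check: h(9) = 2408. ✓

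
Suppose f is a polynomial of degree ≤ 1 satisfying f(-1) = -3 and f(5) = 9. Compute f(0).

Write f(s) = as + b. Substituting each data point gives a linear system:
  -a + b = -3
  5a + b = 9
Solving the system yields a = 2, b = -1.
So f(s) = 2s - 1.
Then f(0) = -1.

-1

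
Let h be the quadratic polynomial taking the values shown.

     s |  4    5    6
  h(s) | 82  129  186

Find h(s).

Write h(s) = as^2 + bs + c. Substituting each data point gives a linear system:
  16a + 4b + c = 82
  25a + 5b + c = 129
  36a + 6b + c = 186
Solving the system yields a = 5, b = 2, c = -6.
So h(s) = 5s^2 + 2s - 6.
Check: h(5) = 129. ✓

h(s) = 5s^2 + 2s - 6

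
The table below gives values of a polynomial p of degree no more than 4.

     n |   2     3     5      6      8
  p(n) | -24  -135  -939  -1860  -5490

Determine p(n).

Using the Lagrange interpolation formula with nodes 2, 3, 5, 6, 8:
  L_0(n) = (n - 3)(n - 5)(n - 6)(n - 8) / 72
  L_1(n) = (n - 2)(n - 5)(n - 6)(n - 8) / -30
  L_2(n) = (n - 2)(n - 3)(n - 6)(n - 8) / 18
  L_3(n) = (n - 2)(n - 3)(n - 5)(n - 8) / -24
  L_4(n) = (n - 2)(n - 3)(n - 5)(n - 6) / 180
Then p(n) = -24·L_0(n) - 135·L_1(n) - 939·L_2(n) - 1860·L_3(n) - 5490·L_4(n).
Expanding and collecting terms gives p(n) = -n^4 - 3n^3 + 2n^2 + n + 6.
Check: p(6) = -1860. ✓

p(n) = -n^4 - 3n^3 + 2n^2 + n + 6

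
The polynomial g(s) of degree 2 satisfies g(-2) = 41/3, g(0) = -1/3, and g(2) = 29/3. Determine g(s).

Using the Lagrange interpolation formula with nodes -2, 0, 2:
  L_0(s) = s(s - 2) / 8
  L_1(s) = (s + 2)(s - 2) / -4
  L_2(s) = (s + 2)s / 8
Then g(s) = 41/3·L_0(s) - 1/3·L_1(s) + 29/3·L_2(s).
Expanding and collecting terms gives g(s) = 3s^2 - s - 1/3.
Check: g(0) = -1/3. ✓

g(s) = 3s^2 - s - 1/3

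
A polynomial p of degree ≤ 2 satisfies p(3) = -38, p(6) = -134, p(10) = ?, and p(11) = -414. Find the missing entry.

-346

The 3 known points determine the degree-2 polynomial uniquely.
Write p(u) = au^2 + bu + c. Substituting each data point gives a linear system:
  9a + 3b + c = -38
  36a + 6b + c = -134
  121a + 11b + c = -414
Solving the system yields a = -3, b = -5, c = 4.
So p(u) = -3u^2 - 5u + 4.
Then p(10) = -346.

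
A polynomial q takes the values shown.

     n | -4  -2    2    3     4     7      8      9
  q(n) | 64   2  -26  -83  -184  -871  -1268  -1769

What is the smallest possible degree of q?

3

Divided differences on the nodes -4, -2, 2, 3, 4, 7, 8, 9:
  order 0: 64  2  -26  -83  -184  -871  -1268  -1769
  order 1: -31  -7  -57  -101  -229  -397  -501
  order 2: 4  -10  -22  -32  -42  -52
  order 3: -2  -2  -2  -2  -2
  order 4: 0  0  0  0
  order 5: 0  0  0
  order 6: 0  0
  order 7: 0
The order-3 divided differences are all -2 (nonzero) and every higher order vanishes, so the data lies on a polynomial of degree exactly 3.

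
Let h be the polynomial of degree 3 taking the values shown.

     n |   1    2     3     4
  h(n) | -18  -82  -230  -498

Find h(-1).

Forward differences of the values at n = 1, 2, 3, 4:
  h  : -18  -82  -230  -498
  Δ  : -64  -148  -268
  Δ^2: -84  -120
  Δ^3: -36
The third differences are constant, confirming degree 3.
Interpolating (Newton forward form) and evaluating at n = -1 gives h(-1) = 2.

2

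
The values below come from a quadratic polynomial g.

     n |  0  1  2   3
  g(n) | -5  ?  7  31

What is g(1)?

-5

The 3 known points determine the degree-2 polynomial uniquely.
Write g(n) = an^2 + bn + c. Substituting each data point gives a linear system:
  c = -5
  4a + 2b + c = 7
  9a + 3b + c = 31
Solving the system yields a = 6, b = -6, c = -5.
So g(n) = 6n^2 - 6n - 5.
Then g(1) = -5.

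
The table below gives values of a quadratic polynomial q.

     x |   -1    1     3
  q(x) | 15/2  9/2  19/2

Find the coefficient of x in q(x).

-3/2

Write q(x) = ax^2 + bx + c. Substituting each data point gives a linear system:
  a - b + c = 15/2
  a + b + c = 9/2
  9a + 3b + c = 19/2
Solving the system yields a = 1, b = -3/2, c = 5.
So q(x) = x^2 - (3/2)x + 5.
The coefficient of x is -3/2.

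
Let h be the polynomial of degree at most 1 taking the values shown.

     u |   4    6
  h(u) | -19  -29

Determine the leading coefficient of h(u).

-5

Write h(u) = au + b. Substituting each data point gives a linear system:
  4a + b = -19
  6a + b = -29
Solving the system yields a = -5, b = 1.
So h(u) = -5u + 1.
The leading coefficient is -5.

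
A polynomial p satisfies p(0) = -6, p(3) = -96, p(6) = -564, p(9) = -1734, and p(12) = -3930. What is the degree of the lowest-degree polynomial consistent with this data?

Forward differences of the values at s = 0, 3, 6, 9, 12:
  p  : -6  -96  -564  -1734  -3930
  Δ  : -90  -468  -1170  -2196
  Δ^2: -378  -702  -1026
  Δ^3: -324  -324
  Δ^4: 0
The third differences are constant (-324) and nonzero, while all higher differences vanish, so the minimal degree is 3.

3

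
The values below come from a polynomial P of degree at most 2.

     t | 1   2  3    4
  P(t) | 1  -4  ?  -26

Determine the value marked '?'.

On equispaced nodes a degree-2 polynomial has vanishing third forward difference, so
  - P(1) + 3·P(2) - 3·P(3) + P(4) = 0.
Substituting the known values and solving for P(3):
  -3·P(3) = 39
  P(3) = -13.

-13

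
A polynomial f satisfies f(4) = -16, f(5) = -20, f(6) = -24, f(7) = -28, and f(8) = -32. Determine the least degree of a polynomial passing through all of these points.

Forward differences of the values at x = 4, 5, 6, 7, 8:
  f  : -16  -20  -24  -28  -32
  Δ  : -4  -4  -4  -4
  Δ^2: 0  0  0
  Δ^3: 0  0
  Δ^4: 0
The first differences are constant (-4) and nonzero, while all higher differences vanish, so the minimal degree is 1.

1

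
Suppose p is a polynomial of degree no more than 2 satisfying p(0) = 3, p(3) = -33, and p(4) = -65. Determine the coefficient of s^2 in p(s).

-5

Write p(s) = as^2 + bs + c. Substituting each data point gives a linear system:
  c = 3
  9a + 3b + c = -33
  16a + 4b + c = -65
Solving the system yields a = -5, b = 3, c = 3.
So p(s) = -5s^2 + 3s + 3.
The leading coefficient is -5.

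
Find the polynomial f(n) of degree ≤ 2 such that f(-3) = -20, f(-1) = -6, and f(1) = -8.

f(n) = -2n^2 - n - 5

Write f(n) = an^2 + bn + c. Substituting each data point gives a linear system:
  9a - 3b + c = -20
  a - b + c = -6
  a + b + c = -8
Solving the system yields a = -2, b = -1, c = -5.
So f(n) = -2n^2 - n - 5.
Check: f(1) = -8. ✓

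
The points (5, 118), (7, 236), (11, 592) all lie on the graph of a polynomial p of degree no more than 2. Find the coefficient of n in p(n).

Write p(n) = an^2 + bn + c. Substituting each data point gives a linear system:
  25a + 5b + c = 118
  49a + 7b + c = 236
  121a + 11b + c = 592
Solving the system yields a = 5, b = -1, c = -2.
So p(n) = 5n² - n - 2.
The coefficient of n is -1.

-1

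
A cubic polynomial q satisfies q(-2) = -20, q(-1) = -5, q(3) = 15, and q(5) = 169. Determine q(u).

q(u) = 2u^3 - 2u^2 - 5u - 6

Write q(u) = au^3 + bu^2 + cu + d. Substituting each data point gives a linear system:
  -8a + 4b - 2c + d = -20
  -a + b - c + d = -5
  27a + 9b + 3c + d = 15
  125a + 25b + 5c + d = 169
Solving the system yields a = 2, b = -2, c = -5, d = -6.
So q(u) = 2u^3 - 2u^2 - 5u - 6.
Check: q(3) = 15. ✓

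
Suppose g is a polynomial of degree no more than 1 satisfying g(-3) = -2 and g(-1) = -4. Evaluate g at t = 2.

-7

Write g(t) = at + b. Substituting each data point gives a linear system:
  -3a + b = -2
  -a + b = -4
Solving the system yields a = -1, b = -5.
So g(t) = -t - 5.
Then g(2) = -7.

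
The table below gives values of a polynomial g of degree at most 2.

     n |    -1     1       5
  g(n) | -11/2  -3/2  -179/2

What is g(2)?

-23/2

Using the Lagrange interpolation formula with nodes -1, 1, 5:
  L_0(n) = (n - 1)(n - 5) / 12
  L_1(n) = (n + 1)(n - 5) / -8
  L_2(n) = (n + 1)(n - 1) / 24
Then g(n) = -11/2·L_0(n) - 3/2·L_1(n) - 179/2·L_2(n).
Expanding and collecting terms gives g(n) = -4n^2 + 2n + 1/2.
Evaluating at n = 2: g(2) = -23/2.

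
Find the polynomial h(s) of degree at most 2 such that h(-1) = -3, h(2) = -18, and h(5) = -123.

h(s) = -5s^2 + 2

Write h(s) = as^2 + bs + c. Substituting each data point gives a linear system:
  a - b + c = -3
  4a + 2b + c = -18
  25a + 5b + c = -123
Solving the system yields a = -5, b = 0, c = 2.
So h(s) = -5s^2 + 2.
Check: h(2) = -18. ✓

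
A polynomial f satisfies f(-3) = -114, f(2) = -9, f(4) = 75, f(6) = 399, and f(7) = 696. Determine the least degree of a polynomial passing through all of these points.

Divided differences on the nodes -3, 2, 4, 6, 7:
  order 0: -114  -9  75  399  696
  order 1: 21  42  162  297
  order 2: 3  30  45
  order 3: 3  3
  order 4: 0
The order-3 divided differences are all 3 (nonzero) and every higher order vanishes, so the data lies on a polynomial of degree exactly 3.

3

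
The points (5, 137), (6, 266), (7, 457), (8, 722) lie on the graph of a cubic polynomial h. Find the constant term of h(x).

2

Write h(x) = ax^3 + bx^2 + cx + d. Substituting each data point gives a linear system:
  125a + 25b + 5c + d = 137
  216a + 36b + 6c + d = 266
  343a + 49b + 7c + d = 457
  512a + 64b + 8c + d = 722
Solving the system yields a = 2, b = -5, c = 2, d = 2.
So h(x) = 2x^3 - 5x^2 + 2x + 2.
The constant term is 2.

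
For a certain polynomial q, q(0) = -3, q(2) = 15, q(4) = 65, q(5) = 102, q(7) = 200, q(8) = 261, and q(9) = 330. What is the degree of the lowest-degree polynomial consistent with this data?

2

Divided differences on the nodes 0, 2, 4, 5, 7, 8, 9:
  order 0: -3  15  65  102  200  261  330
  order 1: 9  25  37  49  61  69
  order 2: 4  4  4  4  4
  order 3: 0  0  0  0
  order 4: 0  0  0
  order 5: 0  0
  order 6: 0
The order-2 divided differences are all 4 (nonzero) and every higher order vanishes, so the data lies on a polynomial of degree exactly 2.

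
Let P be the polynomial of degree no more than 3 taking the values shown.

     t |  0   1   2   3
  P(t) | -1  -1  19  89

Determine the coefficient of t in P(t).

Write P(t) = at^3 + bt^2 + ct + d. Substituting each data point gives a linear system:
  d = -1
  a + b + c + d = -1
  8a + 4b + 2c + d = 19
  27a + 9b + 3c + d = 89
Solving the system yields a = 5, b = -5, c = 0, d = -1.
So P(t) = 5t^3 - 5t^2 - 1.
The coefficient of t is 0.

0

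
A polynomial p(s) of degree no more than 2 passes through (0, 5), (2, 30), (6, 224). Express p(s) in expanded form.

Using the Lagrange interpolation formula with nodes 0, 2, 6:
  L_0(s) = (s - 2)(s - 6) / 12
  L_1(s) = s(s - 6) / -8
  L_2(s) = s(s - 2) / 24
Then p(s) = 5·L_0(s) + 30·L_1(s) + 224·L_2(s).
Expanding and collecting terms gives p(s) = 6s² + (1/2)s + 5.
Check: p(2) = 30. ✓

p(s) = 6s^2 + (1/2)s + 5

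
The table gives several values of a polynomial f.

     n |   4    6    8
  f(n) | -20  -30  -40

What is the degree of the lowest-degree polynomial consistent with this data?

Forward differences of the values at n = 4, 6, 8:
  f  : -20  -30  -40
  Δ  : -10  -10
  Δ^2: 0
The first differences are constant (-10) and nonzero, while all higher differences vanish, so the minimal degree is 1.

1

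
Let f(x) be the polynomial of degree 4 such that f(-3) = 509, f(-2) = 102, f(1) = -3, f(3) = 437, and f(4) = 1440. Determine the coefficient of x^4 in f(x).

6

Write f(x) = ax^4 + bx^3 + cx^2 + dx + e. Substituting each data point gives a linear system:
  81a - 27b + 9c - 3d + e = 509
  16a - 8b + 4c - 2d + e = 102
  a + b + c + d + e = -3
  81a + 27b + 9c + 3d + e = 437
  256a + 64b + 16c + 4d + e = 1440
Solving the system yields a = 6, b = -1, c = -1, d = -3, e = -4.
So f(x) = 6x⁴ - x³ - x² - 3x - 4.
The leading coefficient is 6.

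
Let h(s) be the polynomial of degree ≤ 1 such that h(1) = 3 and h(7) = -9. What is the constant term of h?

Write h(s) = as + b. Substituting each data point gives a linear system:
  a + b = 3
  7a + b = -9
Solving the system yields a = -2, b = 5.
So h(s) = -2s + 5.
The constant term is 5.

5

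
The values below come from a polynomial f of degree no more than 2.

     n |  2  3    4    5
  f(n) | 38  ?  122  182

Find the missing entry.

74

The 3 known points determine the degree-2 polynomial uniquely.
Write f(n) = an^2 + bn + c. Substituting each data point gives a linear system:
  4a + 2b + c = 38
  16a + 4b + c = 122
  25a + 5b + c = 182
Solving the system yields a = 6, b = 6, c = 2.
So f(n) = 6n^2 + 6n + 2.
Then f(3) = 74.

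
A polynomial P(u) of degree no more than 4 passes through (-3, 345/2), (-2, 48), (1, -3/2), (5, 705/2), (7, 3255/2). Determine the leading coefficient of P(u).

1

Write P(u) = au^4 + bu^3 + cu^2 + du + e. Substituting each data point gives a linear system:
  81a - 27b + 9c - 3d + e = 345/2
  16a - 8b + 4c - 2d + e = 48
  a + b + c + d + e = -3/2
  625a + 125b + 25c + 5d + e = 705/2
  2401a + 343b + 49c + 7d + e = 3255/2
Solving the system yields a = 1, b = -5/2, c = 2, d = -2, e = 0.
So P(u) = u^4 - (5/2)u^3 + 2u^2 - 2u.
The leading coefficient is 1.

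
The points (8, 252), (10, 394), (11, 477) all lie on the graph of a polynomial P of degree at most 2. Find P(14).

Write P(n) = an^2 + bn + c. Substituting each data point gives a linear system:
  64a + 8b + c = 252
  100a + 10b + c = 394
  121a + 11b + c = 477
Solving the system yields a = 4, b = -1, c = 4.
So P(n) = 4n² - n + 4.
Then P(14) = 774.

774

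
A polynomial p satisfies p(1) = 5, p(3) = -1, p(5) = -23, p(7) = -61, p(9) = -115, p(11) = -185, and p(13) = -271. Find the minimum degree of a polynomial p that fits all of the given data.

2

Forward differences of the values at s = 1, 3, 5, 7, 9, 11, 13:
  p  : 5  -1  -23  -61  -115  -185  -271
  Δ  : -6  -22  -38  -54  -70  -86
  Δ^2: -16  -16  -16  -16  -16
  Δ^3: 0  0  0  0
  Δ^4: 0  0  0
  Δ^5: 0  0
  Δ^6: 0
The second differences are constant (-16) and nonzero, while all higher differences vanish, so the minimal degree is 2.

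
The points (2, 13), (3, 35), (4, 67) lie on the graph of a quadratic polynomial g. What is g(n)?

Write g(n) = an^2 + bn + c. Substituting each data point gives a linear system:
  4a + 2b + c = 13
  9a + 3b + c = 35
  16a + 4b + c = 67
Solving the system yields a = 5, b = -3, c = -1.
So g(n) = 5n² - 3n - 1.
Check: g(4) = 67. ✓

g(n) = 5n^2 - 3n - 1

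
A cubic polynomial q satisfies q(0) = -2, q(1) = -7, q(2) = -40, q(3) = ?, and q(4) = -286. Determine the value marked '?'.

-125

The 4 known points determine the degree-3 polynomial uniquely.
Write q(u) = au^3 + bu^2 + cu + d. Substituting each data point gives a linear system:
  d = -2
  a + b + c + d = -7
  8a + 4b + 2c + d = -40
  64a + 16b + 4c + d = -286
Solving the system yields a = -4, b = -2, c = 1, d = -2.
So q(u) = -4u³ - 2u² + u - 2.
Then q(3) = -125.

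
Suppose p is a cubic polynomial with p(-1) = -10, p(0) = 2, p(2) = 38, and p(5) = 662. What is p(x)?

Write p(x) = ax^3 + bx^2 + cx + d. Substituting each data point gives a linear system:
  -a + b - c + d = -10
  d = 2
  8a + 4b + 2c + d = 38
  125a + 25b + 5c + d = 662
Solving the system yields a = 6, b = -4, c = 2, d = 2.
So p(x) = 6x^3 - 4x^2 + 2x + 2.
Check: p(2) = 38. ✓

p(x) = 6x^3 - 4x^2 + 2x + 2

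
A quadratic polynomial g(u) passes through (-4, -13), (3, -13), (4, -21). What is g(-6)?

-31

Using the Lagrange interpolation formula with nodes -4, 3, 4:
  L_0(u) = (u - 3)(u - 4) / 56
  L_1(u) = (u + 4)(u - 4) / -7
  L_2(u) = (u + 4)(u - 3) / 8
Then g(u) = -13·L_0(u) - 13·L_1(u) - 21·L_2(u).
Expanding and collecting terms gives g(u) = -u² - u - 1.
Evaluating at u = -6: g(-6) = -31.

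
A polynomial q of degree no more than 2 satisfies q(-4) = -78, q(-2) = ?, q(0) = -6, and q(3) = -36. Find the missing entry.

-26

The 3 known points determine the degree-2 polynomial uniquely.
Write q(t) = at^2 + bt + c. Substituting each data point gives a linear system:
  16a - 4b + c = -78
  c = -6
  9a + 3b + c = -36
Solving the system yields a = -4, b = 2, c = -6.
So q(t) = -4t^2 + 2t - 6.
Then q(-2) = -26.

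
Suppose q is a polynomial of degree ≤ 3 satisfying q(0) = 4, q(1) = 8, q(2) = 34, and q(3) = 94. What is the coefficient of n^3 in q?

2

Write q(n) = an^3 + bn^2 + cn + d. Substituting each data point gives a linear system:
  d = 4
  a + b + c + d = 8
  8a + 4b + 2c + d = 34
  27a + 9b + 3c + d = 94
Solving the system yields a = 2, b = 5, c = -3, d = 4.
So q(n) = 2n^3 + 5n^2 - 3n + 4.
The leading coefficient is 2.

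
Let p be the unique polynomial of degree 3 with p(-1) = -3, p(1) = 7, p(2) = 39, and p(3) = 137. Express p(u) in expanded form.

Write p(u) = au^3 + bu^2 + cu + d. Substituting each data point gives a linear system:
  -a + b - c + d = -3
  a + b + c + d = 7
  8a + 4b + 2c + d = 39
  27a + 9b + 3c + d = 137
Solving the system yields a = 6, b = -3, c = -1, d = 5.
So p(u) = 6u^3 - 3u^2 - u + 5.
Check: p(3) = 137. ✓

p(u) = 6u^3 - 3u^2 - u + 5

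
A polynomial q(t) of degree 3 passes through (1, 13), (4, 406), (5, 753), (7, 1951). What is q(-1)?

-9

Using the Lagrange interpolation formula with nodes 1, 4, 5, 7:
  L_0(t) = (t - 4)(t - 5)(t - 7) / -72
  L_1(t) = (t - 1)(t - 5)(t - 7) / 9
  L_2(t) = (t - 1)(t - 4)(t - 7) / -8
  L_3(t) = (t - 1)(t - 4)(t - 5) / 36
Then q(t) = 13·L_0(t) + 406·L_1(t) + 753·L_2(t) + 1951·L_3(t).
Expanding and collecting terms gives q(t) = 5t^3 + 4t^2 + 6t - 2.
Evaluating at t = -1: q(-1) = -9.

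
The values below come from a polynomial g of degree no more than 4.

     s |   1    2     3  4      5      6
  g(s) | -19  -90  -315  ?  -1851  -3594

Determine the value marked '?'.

-838

The 5 known points determine the degree-4 polynomial uniquely.
Write g(s) = as^4 + bs^3 + cs^2 + ds + e. Substituting each data point gives a linear system:
  a + b + c + d + e = -19
  16a + 8b + 4c + 2d + e = -90
  81a + 27b + 9c + 3d + e = -315
  625a + 125b + 25c + 5d + e = -1851
  1296a + 216b + 36c + 6d + e = -3594
Solving the system yields a = -2, b = -4, c = -3, d = -4, e = -6.
So g(s) = -2s^4 - 4s^3 - 3s^2 - 4s - 6.
Then g(4) = -838.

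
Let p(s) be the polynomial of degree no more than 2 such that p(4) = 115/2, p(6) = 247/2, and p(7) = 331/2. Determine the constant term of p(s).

-5/2

Write p(s) = as^2 + bs + c. Substituting each data point gives a linear system:
  16a + 4b + c = 115/2
  36a + 6b + c = 247/2
  49a + 7b + c = 331/2
Solving the system yields a = 3, b = 3, c = -5/2.
So p(s) = 3s^2 + 3s - 5/2.
The constant term is -5/2.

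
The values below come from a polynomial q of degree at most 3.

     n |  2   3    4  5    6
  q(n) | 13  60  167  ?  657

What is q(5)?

358

The 4 known points determine the degree-3 polynomial uniquely.
Write q(n) = an^3 + bn^2 + cn + d. Substituting each data point gives a linear system:
  8a + 4b + 2c + d = 13
  27a + 9b + 3c + d = 60
  64a + 16b + 4c + d = 167
  216a + 36b + 6c + d = 657
Solving the system yields a = 4, b = -6, c = 1, d = 3.
So q(n) = 4n^3 - 6n^2 + n + 3.
Then q(5) = 358.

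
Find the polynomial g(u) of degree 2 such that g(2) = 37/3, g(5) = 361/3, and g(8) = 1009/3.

Write g(u) = au^2 + bu + c. Substituting each data point gives a linear system:
  4a + 2b + c = 37/3
  25a + 5b + c = 361/3
  64a + 8b + c = 1009/3
Solving the system yields a = 6, b = -6, c = 1/3.
So g(u) = 6u^2 - 6u + 1/3.
Check: g(2) = 37/3. ✓

g(u) = 6u^2 - 6u + 1/3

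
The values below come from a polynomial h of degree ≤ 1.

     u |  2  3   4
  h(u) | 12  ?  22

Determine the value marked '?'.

The 2 known points determine the degree-1 polynomial uniquely.
Write h(u) = au + b. Substituting each data point gives a linear system:
  2a + b = 12
  4a + b = 22
Solving the system yields a = 5, b = 2.
So h(u) = 5u + 2.
Then h(3) = 17.

17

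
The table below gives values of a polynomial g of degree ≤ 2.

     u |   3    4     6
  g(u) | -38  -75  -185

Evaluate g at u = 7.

Write g(u) = au^2 + bu + c. Substituting each data point gives a linear system:
  9a + 3b + c = -38
  16a + 4b + c = -75
  36a + 6b + c = -185
Solving the system yields a = -6, b = 5, c = 1.
So g(u) = -6u² + 5u + 1.
Then g(7) = -258.

-258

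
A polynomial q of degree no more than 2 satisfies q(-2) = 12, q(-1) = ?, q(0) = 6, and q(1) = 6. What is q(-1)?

8

The 3 known points determine the degree-2 polynomial uniquely.
Write q(u) = au^2 + bu + c. Substituting each data point gives a linear system:
  4a - 2b + c = 12
  c = 6
  a + b + c = 6
Solving the system yields a = 1, b = -1, c = 6.
So q(u) = u² - u + 6.
Then q(-1) = 8.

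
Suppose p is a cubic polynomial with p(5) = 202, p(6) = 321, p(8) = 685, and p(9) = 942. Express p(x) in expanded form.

Write p(x) = ax^3 + bx^2 + cx + d. Substituting each data point gives a linear system:
  125a + 25b + 5c + d = 202
  216a + 36b + 6c + d = 321
  512a + 64b + 8c + d = 685
  729a + 81b + 9c + d = 942
Solving the system yields a = 1, b = 2, c = 6, d = -3.
So p(x) = x³ + 2x² + 6x - 3.
Check: p(8) = 685. ✓

p(x) = x^3 + 2x^2 + 6x - 3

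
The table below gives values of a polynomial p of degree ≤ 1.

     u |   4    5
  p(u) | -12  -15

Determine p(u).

Using the Lagrange interpolation formula with nodes 4, 5:
  L_0(u) = (u - 5) / -1
  L_1(u) = (u - 4) / 1
Then p(u) = -12·L_0(u) - 15·L_1(u).
Expanding and collecting terms gives p(u) = -3u.
Check: p(5) = -15. ✓

p(u) = -3u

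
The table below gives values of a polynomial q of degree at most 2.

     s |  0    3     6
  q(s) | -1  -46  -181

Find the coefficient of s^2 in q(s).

Write q(s) = as^2 + bs + c. Substituting each data point gives a linear system:
  c = -1
  9a + 3b + c = -46
  36a + 6b + c = -181
Solving the system yields a = -5, b = 0, c = -1.
So q(s) = -5s^2 - 1.
The leading coefficient is -5.

-5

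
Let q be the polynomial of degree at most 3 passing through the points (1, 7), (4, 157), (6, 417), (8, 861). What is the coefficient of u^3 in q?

1

Write q(u) = au^3 + bu^2 + cu + d. Substituting each data point gives a linear system:
  a + b + c + d = 7
  64a + 16b + 4c + d = 157
  216a + 36b + 6c + d = 417
  512a + 64b + 8c + d = 861
Solving the system yields a = 1, b = 5, c = 4, d = -3.
So q(u) = u³ + 5u² + 4u - 3.
The leading coefficient is 1.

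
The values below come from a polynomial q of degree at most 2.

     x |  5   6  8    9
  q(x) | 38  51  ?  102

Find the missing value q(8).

83

The 3 known points determine the degree-2 polynomial uniquely.
Write q(x) = ax^2 + bx + c. Substituting each data point gives a linear system:
  25a + 5b + c = 38
  36a + 6b + c = 51
  81a + 9b + c = 102
Solving the system yields a = 1, b = 2, c = 3.
So q(x) = x^2 + 2x + 3.
Then q(8) = 83.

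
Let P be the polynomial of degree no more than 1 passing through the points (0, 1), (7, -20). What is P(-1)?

Write P(s) = as + b. Substituting each data point gives a linear system:
  b = 1
  7a + b = -20
Solving the system yields a = -3, b = 1.
So P(s) = -3s + 1.
Then P(-1) = 4.

4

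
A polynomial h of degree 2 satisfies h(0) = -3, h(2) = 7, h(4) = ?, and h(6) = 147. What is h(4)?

57

The 3 known points determine the degree-2 polynomial uniquely.
Write h(s) = as^2 + bs + c. Substituting each data point gives a linear system:
  c = -3
  4a + 2b + c = 7
  36a + 6b + c = 147
Solving the system yields a = 5, b = -5, c = -3.
So h(s) = 5s^2 - 5s - 3.
Then h(4) = 57.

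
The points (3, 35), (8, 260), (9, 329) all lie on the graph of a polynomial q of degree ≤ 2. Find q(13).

Write q(x) = ax^2 + bx + c. Substituting each data point gives a linear system:
  9a + 3b + c = 35
  64a + 8b + c = 260
  81a + 9b + c = 329
Solving the system yields a = 4, b = 1, c = -4.
So q(x) = 4x^2 + x - 4.
Then q(13) = 685.

685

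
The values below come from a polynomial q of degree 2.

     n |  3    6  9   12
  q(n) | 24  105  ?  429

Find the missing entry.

240

On equispaced nodes a degree-2 polynomial has vanishing third forward difference, so
  - q(3) + 3·q(6) - 3·q(9) + q(12) = 0.
Substituting the known values and solving for q(9):
  -3·q(9) = -720
  q(9) = 240.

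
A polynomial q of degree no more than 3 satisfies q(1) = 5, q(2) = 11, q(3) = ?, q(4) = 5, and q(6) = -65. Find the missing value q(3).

13

The 4 known points determine the degree-3 polynomial uniquely.
Write q(n) = an^3 + bn^2 + cn + d. Substituting each data point gives a linear system:
  a + b + c + d = 5
  8a + 4b + 2c + d = 11
  64a + 16b + 4c + d = 5
  216a + 36b + 6c + d = -65
Solving the system yields a = -1, b = 4, c = 1, d = 1.
So q(n) = -n³ + 4n² + n + 1.
Then q(3) = 13.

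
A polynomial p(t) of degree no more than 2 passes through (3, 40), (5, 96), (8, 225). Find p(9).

Write p(t) = at^2 + bt + c. Substituting each data point gives a linear system:
  9a + 3b + c = 40
  25a + 5b + c = 96
  64a + 8b + c = 225
Solving the system yields a = 3, b = 4, c = 1.
So p(t) = 3t^2 + 4t + 1.
Then p(9) = 280.

280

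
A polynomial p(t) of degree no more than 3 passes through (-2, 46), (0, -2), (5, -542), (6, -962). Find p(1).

Write p(t) = at^3 + bt^2 + ct + d. Substituting each data point gives a linear system:
  -8a + 4b - 2c + d = 46
  d = -2
  125a + 25b + 5c + d = -542
  216a + 36b + 6c + d = -962
Solving the system yields a = -5, b = 3, c = 2, d = -2.
So p(t) = -5t^3 + 3t^2 + 2t - 2.
Then p(1) = -2.

-2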